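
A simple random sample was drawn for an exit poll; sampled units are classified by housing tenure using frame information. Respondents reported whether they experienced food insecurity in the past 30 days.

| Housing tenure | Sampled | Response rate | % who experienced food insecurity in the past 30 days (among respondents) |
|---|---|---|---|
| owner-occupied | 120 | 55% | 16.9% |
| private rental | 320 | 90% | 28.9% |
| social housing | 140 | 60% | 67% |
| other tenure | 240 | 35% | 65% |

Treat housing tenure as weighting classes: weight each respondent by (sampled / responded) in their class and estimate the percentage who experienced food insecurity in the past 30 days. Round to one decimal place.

With weight = n_sampled/n_responded per class, the weighted class total is n_sampled:
  owner-occupied: 120 × 16.9 = 2028
  private rental: 320 × 28.9 = 9248
  social housing: 140 × 67 = 9380
  other tenure: 240 × 65 = 15,600
Adjusted estimate = 36,256 / 820 = 44.2146 → 44.2%.

44.2%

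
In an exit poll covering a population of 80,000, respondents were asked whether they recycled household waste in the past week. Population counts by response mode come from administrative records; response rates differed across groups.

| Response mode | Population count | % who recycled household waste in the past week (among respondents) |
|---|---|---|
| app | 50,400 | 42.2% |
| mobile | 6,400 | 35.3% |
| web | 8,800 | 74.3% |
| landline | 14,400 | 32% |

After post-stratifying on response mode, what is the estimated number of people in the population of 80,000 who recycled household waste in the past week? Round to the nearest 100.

Estimated count per cell = population count × respondent percentage:
  app: 50,400 × 42.2% = 21268.8
  mobile: 6,400 × 35.3% = 2259.2
  web: 8,800 × 74.3% = 6538.4
  landline: 14,400 × 32% = 4608
Estimated total = 34674.4 → 34,700.

34,700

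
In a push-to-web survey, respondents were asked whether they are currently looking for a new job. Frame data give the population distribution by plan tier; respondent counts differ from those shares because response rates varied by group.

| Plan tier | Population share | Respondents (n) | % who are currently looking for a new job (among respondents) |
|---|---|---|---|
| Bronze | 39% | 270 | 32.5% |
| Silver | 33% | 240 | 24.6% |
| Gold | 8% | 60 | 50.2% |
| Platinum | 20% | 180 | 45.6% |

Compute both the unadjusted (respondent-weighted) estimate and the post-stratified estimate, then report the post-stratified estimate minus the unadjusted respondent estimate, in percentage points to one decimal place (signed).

Unadjusted (pooled respondent) estimate weights by respondent counts:
  (270/750)×32.5 + (240/750)×24.6 + (60/750)×50.2 + (180/750)×45.6 = 34.532%
Post-stratifying to population shares instead:
  0.39×32.5 + 0.33×24.6 + 0.08×50.2 + 0.2×45.6 = 33.929%
Difference = 33.929 − 34.532 = -0.603 pp.

-0.6 percentage points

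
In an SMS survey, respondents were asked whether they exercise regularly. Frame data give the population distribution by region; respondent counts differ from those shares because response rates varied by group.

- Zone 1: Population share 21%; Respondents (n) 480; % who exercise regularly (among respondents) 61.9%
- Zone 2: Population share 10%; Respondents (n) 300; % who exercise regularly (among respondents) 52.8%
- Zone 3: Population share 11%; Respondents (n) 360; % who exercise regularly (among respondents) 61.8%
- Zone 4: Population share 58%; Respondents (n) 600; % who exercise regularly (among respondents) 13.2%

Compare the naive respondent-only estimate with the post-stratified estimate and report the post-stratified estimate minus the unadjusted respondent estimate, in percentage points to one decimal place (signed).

Without adjustment, the pooled respondent share is:
  (480/1740)×61.9 + (300/1740)×52.8 + (360/1740)×61.8 + (600/1740)×13.2 = 43.5172%
Post-stratifying to population shares instead:
  0.21×61.9 + 0.1×52.8 + 0.11×61.8 + 0.58×13.2 = 32.733%
Difference = 32.733 − 43.5172 = -10.7842 pp.

-10.8 percentage points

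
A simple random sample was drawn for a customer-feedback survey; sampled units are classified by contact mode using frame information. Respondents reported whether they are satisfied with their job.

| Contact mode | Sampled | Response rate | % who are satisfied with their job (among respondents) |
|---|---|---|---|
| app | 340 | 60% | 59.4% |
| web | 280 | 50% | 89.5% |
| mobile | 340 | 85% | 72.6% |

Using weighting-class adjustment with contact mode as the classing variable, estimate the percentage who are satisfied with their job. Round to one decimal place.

72.9%

Each respondent's weight = sampled/responded in their class; summing within a class gives n_sampled, so:
  app: 340 × 59.4 = 20,196
  web: 280 × 89.5 = 25,060
  mobile: 340 × 72.6 = 24684
Adjusted estimate = 69,940 / 960 = 72.8542 → 72.9%.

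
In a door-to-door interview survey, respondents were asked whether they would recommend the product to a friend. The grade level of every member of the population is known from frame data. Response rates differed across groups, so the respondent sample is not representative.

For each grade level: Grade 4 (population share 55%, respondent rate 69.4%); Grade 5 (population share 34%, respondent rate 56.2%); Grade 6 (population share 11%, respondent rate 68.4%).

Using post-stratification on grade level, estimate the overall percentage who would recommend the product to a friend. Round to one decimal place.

Post-stratification weights by population share, not respondent share:
  Grade 4: 0.55 × 69.4 = 38.17
  Grade 5: 0.34 × 56.2 = 19.108
  Grade 6: 0.11 × 68.4 = 7.524
Post-stratified estimate = 64.802 → 64.8%.

64.8%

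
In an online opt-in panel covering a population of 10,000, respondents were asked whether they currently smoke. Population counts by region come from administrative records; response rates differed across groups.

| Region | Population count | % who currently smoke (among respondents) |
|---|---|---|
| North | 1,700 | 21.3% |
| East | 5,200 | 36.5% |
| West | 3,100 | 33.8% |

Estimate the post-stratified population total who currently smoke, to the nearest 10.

Apply each group's respondent rate to its population count:
  North: 1,700 × 21.3% = 362.1
  East: 5,200 × 36.5% = 1898
  West: 3,100 × 33.8% = 1047.8
Estimated total = 3307.9 → 3,310.

3,310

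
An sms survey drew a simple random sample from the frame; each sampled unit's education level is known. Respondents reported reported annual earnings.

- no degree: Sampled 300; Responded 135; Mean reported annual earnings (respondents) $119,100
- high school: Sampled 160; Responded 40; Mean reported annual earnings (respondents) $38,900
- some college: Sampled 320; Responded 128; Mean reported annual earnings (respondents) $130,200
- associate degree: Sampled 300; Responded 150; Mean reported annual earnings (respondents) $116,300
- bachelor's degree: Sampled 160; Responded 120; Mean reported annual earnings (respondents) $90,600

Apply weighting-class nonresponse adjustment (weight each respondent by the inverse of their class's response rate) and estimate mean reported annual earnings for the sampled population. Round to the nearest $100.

$107,300

Class response rates: no degree 135/300 = 45%, high school 40/160 = 25%, some college 128/320 = 40%, associate degree 150/300 = 50%, bachelor's degree 120/160 = 75%.
Each respondent's weight = sampled/responded in their class; summing within a class gives n_sampled, so:
  no degree: 300 × 119,100 = 35,730,000
  high school: 160 × 38,900 = 6,224,000
  some college: 320 × 130,200 = 41,664,000
  associate degree: 300 × 116,300 = 34,890,000
  bachelor's degree: 160 × 90,600 = 14,496,000
Adjusted estimate = 133,004,000 / 1,240 = 107261 → $107,300.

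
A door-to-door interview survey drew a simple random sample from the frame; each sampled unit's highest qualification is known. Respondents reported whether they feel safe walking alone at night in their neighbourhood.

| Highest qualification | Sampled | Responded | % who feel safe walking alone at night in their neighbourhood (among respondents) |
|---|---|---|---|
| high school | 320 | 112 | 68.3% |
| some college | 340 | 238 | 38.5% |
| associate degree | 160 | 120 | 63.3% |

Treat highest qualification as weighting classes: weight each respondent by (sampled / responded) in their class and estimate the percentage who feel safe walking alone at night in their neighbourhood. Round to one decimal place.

55.0%

Response rates by class: high school 112/320 = 35%, some college 238/340 = 70%, associate degree 120/160 = 75%.
Inverse-response-rate weighting restores each class to its sampled count, so class totals weight by n_sampled:
  high school: 320 × 68.3 = 21,856
  some college: 340 × 38.5 = 13,090
  associate degree: 160 × 63.3 = 10,128
Adjusted estimate = 45,074 / 820 = 54.9683 → 55.0%.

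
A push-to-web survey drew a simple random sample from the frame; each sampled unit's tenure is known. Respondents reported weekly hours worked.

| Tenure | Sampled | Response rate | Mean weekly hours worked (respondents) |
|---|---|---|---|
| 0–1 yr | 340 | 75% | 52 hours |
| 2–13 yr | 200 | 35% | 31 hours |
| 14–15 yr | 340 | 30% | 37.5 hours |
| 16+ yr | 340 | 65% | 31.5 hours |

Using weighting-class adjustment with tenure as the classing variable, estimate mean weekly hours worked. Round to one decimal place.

With weight = n_sampled/n_responded per class, the weighted class total is n_sampled:
  0–1 yr: 340 × 52 = 17,680
  2–13 yr: 200 × 31 = 6200
  14–15 yr: 340 × 37.5 = 12,750
  16+ yr: 340 × 31.5 = 10,710
Adjusted estimate = 47,340 / 1,220 = 38.8033 → 38.8.

38.8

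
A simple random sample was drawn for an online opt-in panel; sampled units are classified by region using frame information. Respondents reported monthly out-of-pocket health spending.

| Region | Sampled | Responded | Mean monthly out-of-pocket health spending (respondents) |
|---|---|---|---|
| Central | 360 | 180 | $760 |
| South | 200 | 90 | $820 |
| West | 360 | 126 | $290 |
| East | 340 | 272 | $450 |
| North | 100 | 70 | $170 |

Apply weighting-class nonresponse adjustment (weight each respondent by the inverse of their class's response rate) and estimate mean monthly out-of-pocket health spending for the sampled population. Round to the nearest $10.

Class response rates: Central 180/360 = 50%, South 90/200 = 45%, West 126/360 = 35%, East 272/340 = 80%, North 70/100 = 70%.
Inverse-response-rate weighting restores each class to its sampled count, so class totals weight by n_sampled:
  Central: 360 × 760 = 273,600
  South: 200 × 820 = 164,000
  West: 360 × 290 = 104,400
  East: 340 × 450 = 153,000
  North: 100 × 170 = 17,000
Adjusted estimate = 712,000 / 1,360 = 523.529 → $520.

$520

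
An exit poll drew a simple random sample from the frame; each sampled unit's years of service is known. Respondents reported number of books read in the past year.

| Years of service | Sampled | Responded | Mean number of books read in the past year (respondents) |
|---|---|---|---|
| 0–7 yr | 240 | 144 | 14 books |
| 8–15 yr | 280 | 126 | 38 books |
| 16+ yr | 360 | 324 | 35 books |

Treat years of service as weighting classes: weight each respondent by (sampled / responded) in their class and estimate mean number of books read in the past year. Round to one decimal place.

30.2

Response rates by class: 0–7 yr 144/240 = 60%, 8–15 yr 126/280 = 45%, 16+ yr 324/360 = 90%.
With weight = n_sampled/n_responded per class, the weighted class total is n_sampled:
  0–7 yr: 240 × 14 = 3360
  8–15 yr: 280 × 38 = 10,640
  16+ yr: 360 × 35 = 12,600
Adjusted estimate = 26,600 / 880 = 30.2273 → 30.2.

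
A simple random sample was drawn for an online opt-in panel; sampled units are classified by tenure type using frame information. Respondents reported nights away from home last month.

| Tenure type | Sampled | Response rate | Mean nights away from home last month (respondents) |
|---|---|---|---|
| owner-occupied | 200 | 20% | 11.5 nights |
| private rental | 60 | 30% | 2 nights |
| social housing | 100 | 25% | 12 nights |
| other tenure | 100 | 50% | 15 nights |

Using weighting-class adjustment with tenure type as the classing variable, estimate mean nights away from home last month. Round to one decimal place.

Inverse-response-rate weighting restores each class to its sampled count, so class totals weight by n_sampled:
  owner-occupied: 200 × 11.5 = 2300
  private rental: 60 × 2 = 120
  social housing: 100 × 12 = 1200
  other tenure: 100 × 15 = 1500
Adjusted estimate = 5120 / 460 = 11.1304 → 11.1.

11.1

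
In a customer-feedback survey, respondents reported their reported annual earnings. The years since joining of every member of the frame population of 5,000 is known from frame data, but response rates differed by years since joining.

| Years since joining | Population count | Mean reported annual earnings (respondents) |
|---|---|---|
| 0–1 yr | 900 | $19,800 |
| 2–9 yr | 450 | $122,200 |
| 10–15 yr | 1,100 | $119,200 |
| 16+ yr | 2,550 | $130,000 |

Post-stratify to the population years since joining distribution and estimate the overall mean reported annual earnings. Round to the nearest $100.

$107,100

Each cell contributes population-share × respondent value:
  0–1 yr: (900/5,000) × 19,800 = 3564
  2–9 yr: (450/5,000) × 122,200 = 10,998
  10–15 yr: (1,100/5,000) × 119,200 = 26,224
  16+ yr: (2,550/5,000) × 130,000 = 66,300
Post-stratified estimate = 107,086 → $107,100.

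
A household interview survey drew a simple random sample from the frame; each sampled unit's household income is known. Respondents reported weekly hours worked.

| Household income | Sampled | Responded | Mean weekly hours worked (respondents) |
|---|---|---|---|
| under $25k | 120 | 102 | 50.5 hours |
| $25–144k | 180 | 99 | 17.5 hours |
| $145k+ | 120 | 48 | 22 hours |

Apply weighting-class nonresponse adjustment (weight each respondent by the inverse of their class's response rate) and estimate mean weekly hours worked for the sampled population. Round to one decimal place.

28.2

Class response rates: under $25k 102/120 = 85%, $25–144k 99/180 = 55%, $145k+ 48/120 = 40%.
Inverse-response-rate weighting restores each class to its sampled count, so class totals weight by n_sampled:
  under $25k: 120 × 50.5 = 6060
  $25–144k: 180 × 17.5 = 3150
  $145k+: 120 × 22 = 2640
Adjusted estimate = 11,850 / 420 = 28.2143 → 28.2.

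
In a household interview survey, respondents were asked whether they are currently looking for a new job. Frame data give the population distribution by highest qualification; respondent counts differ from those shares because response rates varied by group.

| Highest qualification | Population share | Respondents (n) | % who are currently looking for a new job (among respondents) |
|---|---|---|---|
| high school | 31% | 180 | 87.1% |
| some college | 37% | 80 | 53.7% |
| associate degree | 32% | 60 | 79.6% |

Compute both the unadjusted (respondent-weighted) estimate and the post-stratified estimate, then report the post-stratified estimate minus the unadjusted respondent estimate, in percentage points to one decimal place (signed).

-5.0 percentage points

Naive respondent-only estimate (weights = respondent counts):
  (180/320)×87.1 + (80/320)×53.7 + (60/320)×79.6 = 77.3438%
Post-stratified estimate weights by population shares:
  0.31×87.1 + 0.37×53.7 + 0.32×79.6 = 72.342%
Difference = 72.342 − 77.3438 = -5.0018 pp.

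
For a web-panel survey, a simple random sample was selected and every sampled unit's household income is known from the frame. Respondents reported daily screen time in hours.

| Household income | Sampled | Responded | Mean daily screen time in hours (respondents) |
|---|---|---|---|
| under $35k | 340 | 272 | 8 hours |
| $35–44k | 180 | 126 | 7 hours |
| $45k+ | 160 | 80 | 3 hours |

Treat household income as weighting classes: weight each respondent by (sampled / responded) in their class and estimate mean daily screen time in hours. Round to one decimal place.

6.6

Class response rates: under $35k 272/340 = 80%, $35–44k 126/180 = 70%, $45k+ 80/160 = 50%.
With weight = n_sampled/n_responded per class, the weighted class total is n_sampled:
  under $35k: 340 × 8 = 2720
  $35–44k: 180 × 7 = 1260
  $45k+: 160 × 3 = 480
Adjusted estimate = 4460 / 680 = 6.55882 → 6.6.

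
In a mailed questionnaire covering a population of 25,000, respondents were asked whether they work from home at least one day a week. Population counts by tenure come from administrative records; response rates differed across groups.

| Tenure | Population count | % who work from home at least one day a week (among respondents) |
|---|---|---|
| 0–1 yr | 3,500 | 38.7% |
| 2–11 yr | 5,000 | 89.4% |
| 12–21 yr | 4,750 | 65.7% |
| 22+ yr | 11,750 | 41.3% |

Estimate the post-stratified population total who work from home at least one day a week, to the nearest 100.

13,800

Estimated count per cell = population count × respondent percentage:
  0–1 yr: 3,500 × 38.7% = 1354.5
  2–11 yr: 5,000 × 89.4% = 4470
  12–21 yr: 4,750 × 65.7% = 3120.75
  22+ yr: 11,750 × 41.3% = 4852.75
Estimated total = 13,798 → 13,800.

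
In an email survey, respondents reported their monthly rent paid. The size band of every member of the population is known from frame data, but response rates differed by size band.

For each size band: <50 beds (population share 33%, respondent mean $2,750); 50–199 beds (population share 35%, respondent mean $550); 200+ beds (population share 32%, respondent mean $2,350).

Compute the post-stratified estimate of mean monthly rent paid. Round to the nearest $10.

$1,850

Weight each group's respondent value by its population share:
  <50 beds: 0.33 × 2750 = 907.5
  50–199 beds: 0.35 × 550 = 192.5
  200+ beds: 0.32 × 2350 = 752
Post-stratified estimate = 1852 → $1,850.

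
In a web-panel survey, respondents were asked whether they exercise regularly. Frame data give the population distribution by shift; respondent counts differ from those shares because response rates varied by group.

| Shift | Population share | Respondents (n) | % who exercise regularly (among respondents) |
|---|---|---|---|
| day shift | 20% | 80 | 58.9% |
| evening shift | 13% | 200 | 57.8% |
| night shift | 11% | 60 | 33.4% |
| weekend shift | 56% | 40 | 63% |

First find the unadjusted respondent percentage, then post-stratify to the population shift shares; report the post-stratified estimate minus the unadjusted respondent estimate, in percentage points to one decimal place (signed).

+3.5 percentage points

Naive respondent-only estimate (weights = respondent counts):
  (80/380)×58.9 + (200/380)×57.8 + (60/380)×33.4 + (40/380)×63 = 54.7263%
Post-stratified estimate weights by population shares:
  0.2×58.9 + 0.13×57.8 + 0.11×33.4 + 0.56×63 = 58.248%
Difference = 58.248 − 54.7263 = 3.5217 pp.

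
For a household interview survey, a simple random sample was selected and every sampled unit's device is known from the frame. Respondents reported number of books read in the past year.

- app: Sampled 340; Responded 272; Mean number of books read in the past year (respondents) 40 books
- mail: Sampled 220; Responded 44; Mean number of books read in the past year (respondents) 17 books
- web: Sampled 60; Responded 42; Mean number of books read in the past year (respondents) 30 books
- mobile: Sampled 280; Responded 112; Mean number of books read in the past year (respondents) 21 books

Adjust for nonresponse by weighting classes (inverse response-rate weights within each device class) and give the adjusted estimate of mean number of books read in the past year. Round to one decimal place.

Response rates by class: app 272/340 = 80%, mail 44/220 = 20%, web 42/60 = 70%, mobile 112/280 = 40%.
With weight = n_sampled/n_responded per class, the weighted class total is n_sampled:
  app: 340 × 40 = 13,600
  mail: 220 × 17 = 3740
  web: 60 × 30 = 1800
  mobile: 280 × 21 = 5880
Adjusted estimate = 25,020 / 900 = 27.8 → 27.8.

27.8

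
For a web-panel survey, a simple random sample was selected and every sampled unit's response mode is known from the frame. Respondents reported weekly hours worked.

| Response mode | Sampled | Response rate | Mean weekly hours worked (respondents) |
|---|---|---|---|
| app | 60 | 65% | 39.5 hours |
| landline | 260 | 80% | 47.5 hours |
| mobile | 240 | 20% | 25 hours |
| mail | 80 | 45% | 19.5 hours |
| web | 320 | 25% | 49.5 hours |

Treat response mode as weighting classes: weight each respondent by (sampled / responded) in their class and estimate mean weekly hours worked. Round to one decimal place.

39.7

Inverse-response-rate weighting restores each class to its sampled count, so class totals weight by n_sampled:
  app: 60 × 39.5 = 2370
  landline: 260 × 47.5 = 12,350
  mobile: 240 × 25 = 6000
  mail: 80 × 19.5 = 1560
  web: 320 × 49.5 = 15,840
Adjusted estimate = 38,120 / 960 = 39.7083 → 39.7.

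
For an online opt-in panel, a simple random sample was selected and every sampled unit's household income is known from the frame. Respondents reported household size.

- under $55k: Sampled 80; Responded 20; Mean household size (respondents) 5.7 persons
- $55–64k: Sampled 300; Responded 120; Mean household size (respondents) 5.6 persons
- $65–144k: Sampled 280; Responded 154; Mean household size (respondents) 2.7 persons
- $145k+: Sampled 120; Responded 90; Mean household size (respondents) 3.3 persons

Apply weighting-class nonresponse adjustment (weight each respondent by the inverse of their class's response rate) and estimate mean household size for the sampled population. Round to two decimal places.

Class response rates: under $55k 20/80 = 25%, $55–64k 120/300 = 40%, $65–144k 154/280 = 55%, $145k+ 90/120 = 75%.
Inverse-response-rate weighting restores each class to its sampled count, so class totals weight by n_sampled:
  under $55k: 80 × 5.7 = 456
  $55–64k: 300 × 5.6 = 1680
  $65–144k: 280 × 2.7 = 756
  $145k+: 120 × 3.3 = 396
Adjusted estimate = 3288 / 780 = 4.21539 → 4.22.

4.22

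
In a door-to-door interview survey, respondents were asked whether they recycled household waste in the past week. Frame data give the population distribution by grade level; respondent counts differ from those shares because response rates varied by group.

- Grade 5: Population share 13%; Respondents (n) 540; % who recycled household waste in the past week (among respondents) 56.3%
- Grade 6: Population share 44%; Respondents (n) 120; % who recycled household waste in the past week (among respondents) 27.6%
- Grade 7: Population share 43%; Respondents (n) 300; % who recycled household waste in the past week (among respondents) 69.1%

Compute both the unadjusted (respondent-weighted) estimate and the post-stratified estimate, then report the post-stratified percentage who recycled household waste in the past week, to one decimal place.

Naive respondent-only estimate (weights = respondent counts):
  (540/960)×56.3 + (120/960)×27.6 + (300/960)×69.1 = 56.7125%
Reweighting by population grade level shares:
  0.13×56.3 + 0.44×27.6 + 0.43×69.1 = 49.176%

49.2%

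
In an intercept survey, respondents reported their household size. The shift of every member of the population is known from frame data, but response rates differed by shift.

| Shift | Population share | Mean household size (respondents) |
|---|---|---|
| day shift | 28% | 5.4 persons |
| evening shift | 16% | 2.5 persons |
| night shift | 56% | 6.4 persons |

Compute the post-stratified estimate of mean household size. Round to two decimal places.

Each cell contributes population-share × respondent value:
  day shift: 0.28 × 5.4 = 1.512
  evening shift: 0.16 × 2.5 = 0.4
  night shift: 0.56 × 6.4 = 3.584
Post-stratified estimate = 5.496 → 5.50.

5.50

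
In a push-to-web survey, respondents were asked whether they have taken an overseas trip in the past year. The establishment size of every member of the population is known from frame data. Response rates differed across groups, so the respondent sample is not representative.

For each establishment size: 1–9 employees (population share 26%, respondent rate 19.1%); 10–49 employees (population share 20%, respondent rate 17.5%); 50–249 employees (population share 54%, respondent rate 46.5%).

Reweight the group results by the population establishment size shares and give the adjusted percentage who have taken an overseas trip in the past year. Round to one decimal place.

Each cell contributes population-share × respondent value:
  1–9 employees: 0.26 × 19.1 = 4.966
  10–49 employees: 0.2 × 17.5 = 3.5
  50–249 employees: 0.54 × 46.5 = 25.11
Post-stratified estimate = 33.576 → 33.6%.

33.6%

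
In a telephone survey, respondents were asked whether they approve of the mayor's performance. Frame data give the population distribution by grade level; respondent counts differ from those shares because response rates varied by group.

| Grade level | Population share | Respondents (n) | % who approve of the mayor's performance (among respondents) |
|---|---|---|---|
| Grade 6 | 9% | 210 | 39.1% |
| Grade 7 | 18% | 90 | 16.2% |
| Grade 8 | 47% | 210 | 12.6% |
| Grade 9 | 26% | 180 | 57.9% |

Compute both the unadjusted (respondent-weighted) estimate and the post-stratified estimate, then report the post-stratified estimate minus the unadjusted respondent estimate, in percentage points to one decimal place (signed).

Naive respondent-only estimate (weights = respondent counts):
  (210/690)×39.1 + (90/690)×16.2 + (210/690)×12.6 + (180/690)×57.9 = 32.9522%
Post-stratifying to population shares instead:
  0.09×39.1 + 0.18×16.2 + 0.47×12.6 + 0.26×57.9 = 27.411%
Difference = 27.411 − 32.9522 = -5.5412 pp.

-5.5 percentage points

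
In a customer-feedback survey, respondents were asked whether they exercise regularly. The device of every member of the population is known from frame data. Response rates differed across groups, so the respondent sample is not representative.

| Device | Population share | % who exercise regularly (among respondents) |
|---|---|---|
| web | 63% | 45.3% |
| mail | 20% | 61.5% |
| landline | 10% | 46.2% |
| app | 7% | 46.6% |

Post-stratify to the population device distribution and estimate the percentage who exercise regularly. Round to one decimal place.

Post-stratification weights by population share, not respondent share:
  web: 0.63 × 45.3 = 28.539
  mail: 0.2 × 61.5 = 12.3
  landline: 0.1 × 46.2 = 4.62
  app: 0.07 × 46.6 = 3.262
Post-stratified estimate = 48.721 → 48.7%.

48.7%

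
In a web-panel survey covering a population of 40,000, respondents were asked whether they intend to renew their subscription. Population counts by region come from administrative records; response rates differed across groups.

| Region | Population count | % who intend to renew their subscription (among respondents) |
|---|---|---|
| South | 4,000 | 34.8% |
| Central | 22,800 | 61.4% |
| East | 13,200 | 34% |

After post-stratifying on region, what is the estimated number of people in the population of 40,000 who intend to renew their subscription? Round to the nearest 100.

Each cell contributes its population count × the respondent rate:
  South: 4,000 × 34.8% = 1392
  Central: 22,800 × 61.4% = 13999.2
  East: 13,200 × 34% = 4488
Estimated total = 19879.2 → 19,900.

19,900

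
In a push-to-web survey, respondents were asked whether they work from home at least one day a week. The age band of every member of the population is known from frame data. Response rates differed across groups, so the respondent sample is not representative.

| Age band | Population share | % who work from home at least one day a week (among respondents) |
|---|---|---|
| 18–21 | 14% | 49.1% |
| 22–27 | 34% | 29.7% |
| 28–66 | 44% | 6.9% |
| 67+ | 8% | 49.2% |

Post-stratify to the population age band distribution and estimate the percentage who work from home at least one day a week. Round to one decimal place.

23.9%

Reweight to the known age band distribution:
  18–21: 0.14 × 49.1 = 6.874
  22–27: 0.34 × 29.7 = 10.098
  28–66: 0.44 × 6.9 = 3.036
  67+: 0.08 × 49.2 = 3.936
Post-stratified estimate = 23.944 → 23.9%.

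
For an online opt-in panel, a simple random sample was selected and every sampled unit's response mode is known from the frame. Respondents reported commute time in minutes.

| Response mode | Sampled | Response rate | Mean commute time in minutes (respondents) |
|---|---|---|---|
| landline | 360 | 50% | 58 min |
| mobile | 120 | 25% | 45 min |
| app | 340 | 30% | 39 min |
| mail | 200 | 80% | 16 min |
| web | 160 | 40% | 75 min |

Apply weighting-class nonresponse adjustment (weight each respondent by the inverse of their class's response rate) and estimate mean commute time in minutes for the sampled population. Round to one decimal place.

Each respondent's weight = sampled/responded in their class; summing within a class gives n_sampled, so:
  landline: 360 × 58 = 20,880
  mobile: 120 × 45 = 5400
  app: 340 × 39 = 13,260
  mail: 200 × 16 = 3200
  web: 160 × 75 = 12,000
Adjusted estimate = 54,740 / 1,180 = 46.3898 → 46.4.

46.4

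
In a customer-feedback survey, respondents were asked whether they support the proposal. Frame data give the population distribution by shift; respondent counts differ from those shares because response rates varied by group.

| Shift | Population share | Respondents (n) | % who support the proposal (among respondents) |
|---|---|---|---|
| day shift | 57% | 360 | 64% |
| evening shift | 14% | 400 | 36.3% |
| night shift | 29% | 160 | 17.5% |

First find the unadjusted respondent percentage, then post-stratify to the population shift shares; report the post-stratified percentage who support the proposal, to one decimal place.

Without adjustment, the pooled respondent share is:
  (360/920)×64 + (400/920)×36.3 + (160/920)×17.5 = 43.8696%
Reweighting by population shift shares:
  0.57×64 + 0.14×36.3 + 0.29×17.5 = 46.637%

46.6%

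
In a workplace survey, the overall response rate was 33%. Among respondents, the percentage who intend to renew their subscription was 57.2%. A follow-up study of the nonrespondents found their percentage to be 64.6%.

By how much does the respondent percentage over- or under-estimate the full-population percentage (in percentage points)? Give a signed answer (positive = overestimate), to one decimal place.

Nonresponse fraction = 1 − 0.33 = 0.67.
Bias = (nonresponse fraction) × (respondent percentage − nonrespondent percentage)
     = 0.67 × (57.2 − 64.6) = 0.67 × -7.4 = -4.958.

-5.0 percentage points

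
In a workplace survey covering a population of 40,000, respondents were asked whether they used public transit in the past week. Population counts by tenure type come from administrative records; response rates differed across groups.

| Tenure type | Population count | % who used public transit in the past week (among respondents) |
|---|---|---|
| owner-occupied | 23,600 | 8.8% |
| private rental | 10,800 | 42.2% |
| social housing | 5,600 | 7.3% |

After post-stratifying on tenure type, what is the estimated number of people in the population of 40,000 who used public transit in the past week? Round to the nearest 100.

Each cell contributes its population count × the respondent rate:
  owner-occupied: 23,600 × 8.8% = 2076.8
  private rental: 10,800 × 42.2% = 4557.6
  social housing: 5,600 × 7.3% = 408.8
Estimated total = 7043.2 → 7,000.

7,000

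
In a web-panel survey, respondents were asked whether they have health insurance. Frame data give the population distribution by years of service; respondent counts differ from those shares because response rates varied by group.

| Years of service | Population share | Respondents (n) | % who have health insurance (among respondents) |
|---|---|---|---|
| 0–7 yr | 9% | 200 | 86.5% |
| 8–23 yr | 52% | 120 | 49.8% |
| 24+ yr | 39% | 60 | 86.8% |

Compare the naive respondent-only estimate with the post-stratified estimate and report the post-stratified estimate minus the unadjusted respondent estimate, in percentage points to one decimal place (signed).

-7.4 percentage points

Without adjustment, the pooled respondent share is:
  (200/380)×86.5 + (120/380)×49.8 + (60/380)×86.8 = 74.9579%
Post-stratified estimate weights by population shares:
  0.09×86.5 + 0.52×49.8 + 0.39×86.8 = 67.533%
Difference = 67.533 − 74.9579 = -7.4249 pp.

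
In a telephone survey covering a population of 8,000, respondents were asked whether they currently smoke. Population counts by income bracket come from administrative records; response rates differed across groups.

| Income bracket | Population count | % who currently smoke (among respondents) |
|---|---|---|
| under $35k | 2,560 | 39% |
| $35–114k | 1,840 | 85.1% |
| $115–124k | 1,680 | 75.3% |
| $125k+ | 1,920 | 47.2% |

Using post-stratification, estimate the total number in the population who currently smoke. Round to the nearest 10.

4,740

Each cell contributes its population count × the respondent rate:
  under $35k: 2,560 × 39% = 998.4
  $35–114k: 1,840 × 85.1% = 1565.84
  $115–124k: 1,680 × 75.3% = 1265.04
  $125k+: 1,920 × 47.2% = 906.24
Estimated total = 4735.52 → 4,740.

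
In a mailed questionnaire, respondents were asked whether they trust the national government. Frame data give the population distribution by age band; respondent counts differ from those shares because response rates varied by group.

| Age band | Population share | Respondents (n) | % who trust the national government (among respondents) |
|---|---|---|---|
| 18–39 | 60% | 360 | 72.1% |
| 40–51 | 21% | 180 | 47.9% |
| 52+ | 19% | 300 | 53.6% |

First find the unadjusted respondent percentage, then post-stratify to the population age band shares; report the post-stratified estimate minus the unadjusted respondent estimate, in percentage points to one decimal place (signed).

Naive respondent-only estimate (weights = respondent counts):
  (360/840)×72.1 + (180/840)×47.9 + (300/840)×53.6 = 60.3071%
Reweighting by population age band shares:
  0.6×72.1 + 0.21×47.9 + 0.19×53.6 = 63.503%
Difference = 63.503 − 60.3071 = 3.1959 pp.

+3.2 percentage points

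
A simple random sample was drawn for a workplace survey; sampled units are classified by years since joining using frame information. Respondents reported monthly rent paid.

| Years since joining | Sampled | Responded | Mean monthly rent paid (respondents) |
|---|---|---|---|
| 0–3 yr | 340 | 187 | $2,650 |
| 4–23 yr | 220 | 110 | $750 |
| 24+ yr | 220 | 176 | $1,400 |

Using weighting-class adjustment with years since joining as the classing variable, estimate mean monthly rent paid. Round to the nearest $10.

Class response rates: 0–3 yr 187/340 = 55%, 4–23 yr 110/220 = 50%, 24+ yr 176/220 = 80%.
Inverse-response-rate weighting restores each class to its sampled count, so class totals weight by n_sampled:
  0–3 yr: 340 × 2650 = 901,000
  4–23 yr: 220 × 750 = 165,000
  24+ yr: 220 × 1400 = 308,000
Adjusted estimate = 1,374,000 / 780 = 1761.54 → $1,760.

$1,760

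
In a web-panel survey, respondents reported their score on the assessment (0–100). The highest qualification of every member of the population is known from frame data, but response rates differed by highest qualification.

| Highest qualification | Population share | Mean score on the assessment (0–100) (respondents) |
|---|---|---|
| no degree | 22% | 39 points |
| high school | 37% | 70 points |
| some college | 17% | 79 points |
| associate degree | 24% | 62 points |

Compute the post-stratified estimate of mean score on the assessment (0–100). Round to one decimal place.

Each cell contributes population-share × respondent value:
  no degree: 0.22 × 39 = 8.58
  high school: 0.37 × 70 = 25.9
  some college: 0.17 × 79 = 13.43
  associate degree: 0.24 × 62 = 14.88
Post-stratified estimate = 62.79 → 62.8.

62.8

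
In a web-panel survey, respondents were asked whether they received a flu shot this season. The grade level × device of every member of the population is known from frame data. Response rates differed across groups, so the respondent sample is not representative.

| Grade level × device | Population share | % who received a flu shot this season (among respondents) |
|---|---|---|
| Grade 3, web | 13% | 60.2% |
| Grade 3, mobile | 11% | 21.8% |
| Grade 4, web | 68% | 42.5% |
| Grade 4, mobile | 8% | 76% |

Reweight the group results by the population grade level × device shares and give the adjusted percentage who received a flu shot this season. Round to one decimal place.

45.2%

Weight each group's respondent value by its population share:
  Grade 3, web: 0.13 × 60.2 = 7.826
  Grade 3, mobile: 0.11 × 21.8 = 2.398
  Grade 4, web: 0.68 × 42.5 = 28.9
  Grade 4, mobile: 0.08 × 76 = 6.08
Post-stratified estimate = 45.204 → 45.2%.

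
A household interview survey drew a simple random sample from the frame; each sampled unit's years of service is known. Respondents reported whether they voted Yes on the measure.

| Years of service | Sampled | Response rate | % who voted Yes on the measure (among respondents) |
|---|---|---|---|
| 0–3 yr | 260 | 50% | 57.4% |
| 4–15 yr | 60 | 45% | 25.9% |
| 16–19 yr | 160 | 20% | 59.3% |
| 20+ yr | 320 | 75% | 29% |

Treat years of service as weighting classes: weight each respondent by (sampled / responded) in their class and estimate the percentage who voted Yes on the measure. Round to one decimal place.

44.1%

Each respondent's weight = sampled/responded in their class; summing within a class gives n_sampled, so:
  0–3 yr: 260 × 57.4 = 14,924
  4–15 yr: 60 × 25.9 = 1554
  16–19 yr: 160 × 59.3 = 9488
  20+ yr: 320 × 29 = 9280
Adjusted estimate = 35,246 / 800 = 44.0575 → 44.1%.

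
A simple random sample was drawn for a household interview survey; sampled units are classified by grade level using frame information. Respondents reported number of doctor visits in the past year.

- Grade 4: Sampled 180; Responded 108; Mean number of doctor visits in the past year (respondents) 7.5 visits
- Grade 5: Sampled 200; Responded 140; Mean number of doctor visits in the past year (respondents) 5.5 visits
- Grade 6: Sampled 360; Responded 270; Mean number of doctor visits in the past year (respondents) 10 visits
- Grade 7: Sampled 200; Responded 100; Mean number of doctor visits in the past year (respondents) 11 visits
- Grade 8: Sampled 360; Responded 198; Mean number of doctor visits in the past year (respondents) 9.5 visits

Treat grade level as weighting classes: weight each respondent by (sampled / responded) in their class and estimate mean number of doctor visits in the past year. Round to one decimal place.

Class response rates: Grade 4 108/180 = 60%, Grade 5 140/200 = 70%, Grade 6 270/360 = 75%, Grade 7 100/200 = 50%, Grade 8 198/360 = 55%.
Weighting each respondent by the inverse class response rate inflates each class back to its sampled size, so the class weight is n_sampled:
  Grade 4: 180 × 7.5 = 1350
  Grade 5: 200 × 5.5 = 1100
  Grade 6: 360 × 10 = 3600
  Grade 7: 200 × 11 = 2200
  Grade 8: 360 × 9.5 = 3420
Adjusted estimate = 11,670 / 1,300 = 8.97692 → 9.0.

9.0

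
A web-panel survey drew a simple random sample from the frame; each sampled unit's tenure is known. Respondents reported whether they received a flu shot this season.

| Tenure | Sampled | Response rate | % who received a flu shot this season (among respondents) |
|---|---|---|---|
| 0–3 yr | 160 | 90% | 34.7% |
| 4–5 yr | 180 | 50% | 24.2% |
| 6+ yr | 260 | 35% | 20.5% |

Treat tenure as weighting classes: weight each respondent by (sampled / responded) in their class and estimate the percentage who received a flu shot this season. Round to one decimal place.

25.4%

With weight = n_sampled/n_responded per class, the weighted class total is n_sampled:
  0–3 yr: 160 × 34.7 = 5552
  4–5 yr: 180 × 24.2 = 4356
  6+ yr: 260 × 20.5 = 5330
Adjusted estimate = 15,238 / 600 = 25.3967 → 25.4%.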